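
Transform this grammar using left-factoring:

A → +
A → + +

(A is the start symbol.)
Left-factoring transforms A → αβ₁ | αβ₂ into A → αA' and A' → β₁ | β₂
(α is the longest common prefix among the alternatives). Repeat until
no nonterminal has two alternatives with a common prefix.

Round 1: A has alternatives sharing prefix '+'. Introduce A': A → + A'
  Add: A' → ε
  Add: A' → +

No remaining common prefixes — done.

Resulting grammar:
A → + A'
A' → ε
A' → +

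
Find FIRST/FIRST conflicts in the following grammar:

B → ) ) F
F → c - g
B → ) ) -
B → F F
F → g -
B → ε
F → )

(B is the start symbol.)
Yes. B → ')' ')' F / B → ')' ')' '-' on { ')' }; B → ')' ')' F / B → F F on { ')' }; B → ')' ')' '-' / B → F F on { ')' }

FIRST sets of the non-terminals at (or reachable through a nullable prefix from) the front of some alternative:
  FIRST(F) = { ')', 'c', 'g' }

Productions for B:
  B → ) ) F: FIRST = { ')' }
  B → ) ) -: FIRST = { ')' }
  B → F F: FIRST = { ')', 'c', 'g' }
  B → ε: FIRST = { ε }
Productions for F:
  F → c - g: FIRST = { 'c' }
  F → g -: FIRST = { 'g' }
  F → ): FIRST = { ')' }

Conflict for B: B → ) ) F and B → ) ) -
  Overlap: { ')' }
Conflict for B: B → ) ) F and B → F F
  Overlap: { ')' }
Conflict for B: B → ) ) - and B → F F
  Overlap: { ')' }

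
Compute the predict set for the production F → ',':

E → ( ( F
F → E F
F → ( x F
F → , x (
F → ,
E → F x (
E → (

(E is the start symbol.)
PREDICT(F → ',') = (FIRST(RHS) \ {ε}) ∪ (FOLLOW(F) if ε ∈ FIRST(RHS), i.e. RHS ⇒* ε)
FIRST(',') = { ',' }
ε ∉ FIRST(','), so FOLLOW(F) is not added.
PREDICT(F → ',') = { ',' }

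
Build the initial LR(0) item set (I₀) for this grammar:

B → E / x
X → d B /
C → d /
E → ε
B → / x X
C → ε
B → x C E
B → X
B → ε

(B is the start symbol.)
{ [B → . / x X], [B → . E / x], [B → . X], [B → . x C E], [B → .], [B' → . B], [E → .], [X → . d B /] }

First, augment the grammar with B' → B
I₀ = CLOSURE({ [B' → . B] }):
  [B' → . B] has the dot before B: add [B → . E / x], [B → . / x X], [B → . x C E], [B → . X], [B → .]
  [B → . E / x] has the dot before E: add [E → .]
  [B → . X] has the dot before X: add [X → . d B /]
No further items can be added.

I₀ = { [B → . / x X], [B → . E / x], [B → . X], [B → . x C E], [B → .], [B' → . B], [E → .], [X → . d B /] }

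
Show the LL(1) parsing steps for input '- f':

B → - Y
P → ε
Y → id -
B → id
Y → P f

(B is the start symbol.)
Stack is shown with the top on the left.

Stack  Input  Action
--------------------
B $    - f $  output B → - Y
- Y $  - f $  match '-'
Y $    f $    output Y → P f
P f $  f $    output P → ε
f $    f $    match 'f'
$      $      accept

The string is accepted.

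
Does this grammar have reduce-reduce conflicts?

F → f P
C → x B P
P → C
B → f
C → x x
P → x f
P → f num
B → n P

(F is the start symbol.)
Augment with F' → F and build the canonical LR(0) collection (I0 = CLOSURE({[F' → . F]}), then GOTO on every symbol after a dot until no new states appear). It has 14 states:
  I0: { [F → . f P], [F' → . F] }  — shift
  I1: { [F' → F .] }  — accept
  I2: { [C → . x B P], [C → . x x], [F → f . P], [P → . C], [P → . f num], [P → . x f] }  — shift
  I3: { [P → C .] }  — reduce
  I4: { [F → f P .] }  — reduce
  I5: { [P → f . num] }  — shift
  I6: { [B → . f], [B → . n P], [C → x . B P], [C → x . x], [P → x . f] }  — shift
  I7: { [C → . x B P], [C → . x x], [C → x B . P], [P → . C], [P → . f num], [P → . x f] }  — shift
  I8: { [B → f .], [P → x f .] }  — 2 reduces
  I9: { [B → n . P], [C → . x B P], [C → . x x], [P → . C], [P → . f num], [P → . x f] }  — shift
  I10: { [C → x x .] }  — reduce
  I11: { [B → n P .] }  — reduce
  I12: { [C → x B P .] }  — reduce
  I13: { [P → f num .] }  — reduce

I8 contains complete items [B → f .], [P → x f .] — reduce-reduce conflict.

Answer: Yes — I8: [B → f .] vs [P → x f .]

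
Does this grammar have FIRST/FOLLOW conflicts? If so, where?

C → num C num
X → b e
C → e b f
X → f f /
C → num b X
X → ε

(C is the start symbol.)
A FIRST/FOLLOW conflict occurs when a non-terminal N has a nullable alternative N → β (β ⇒* ε) and another alternative N → α with FIRST(α) ∩ FOLLOW(N) ≠ ∅: on such a lookahead the parser cannot decide between expanding α and letting N vanish via β.

Nullable non-terminals: X.

X: nullable alternative(s) X → ε; FOLLOW(X) = { $, 'num' }
  X → b e: FIRST \ {ε} = { 'b' } — disjoint from FOLLOW(X)
  X → f f /: FIRST \ {ε} = { 'f' } — disjoint from FOLLOW(X)
  X → ε: FIRST \ {ε} = { } — this is the only nullable alternative, skip

C has no nullable alternative, so no FIRST/FOLLOW check is needed there.

No FIRST/FOLLOW conflicts found.

Answer: No FIRST/FOLLOW conflicts.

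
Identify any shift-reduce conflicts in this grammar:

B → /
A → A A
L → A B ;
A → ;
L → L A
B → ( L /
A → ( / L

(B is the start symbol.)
Yes — I9: [L → L A .] vs [A → . ( / L]; I10: [A → A A .] vs [A → . ( / L]; I15: [A → ( / L .] vs [A → . ( / L]

Augment with B' → B and build the canonical LR(0) collection (I0 = CLOSURE({[B' → . B]}), then GOTO on every symbol after a dot until no new states appear). It has 16 states:
  I0: { [B → . ( L /], [B → . /], [B' → . B] }  — shift
  I1: { [A → . ( / L], [A → . ;], [A → . A A], [B → ( . L /], [L → . A B ;], [L → . L A] }  — shift
  I2: { [B → / .] }  — reduce
  I3: { [B' → B .] }  — accept
  I4: { [A → ( . / L] }  — shift
  I5: { [A → ; .] }  — reduce
  I6: { [A → . ( / L], [A → . ;], [A → . A A], [A → A . A], [B → . ( L /], [B → . /], [L → A . B ;] }  — shift
  I7: { [A → . ( / L], [A → . ;], [A → . A A], [B → ( L . /], [L → L . A] }  — shift
  I8: { [B → ( L / .] }  — reduce
  I9: { [A → . ( / L], [A → . ;], [A → . A A], [A → A . A], [L → L A .] }  — shift, reduce
  I10: { [A → . ( / L], [A → . ;], [A → . A A], [A → A . A], [A → A A .] }  — shift, reduce
  I11: { [A → ( . / L], [A → . ( / L], [A → . ;], [A → . A A], [B → ( . L /], [L → . A B ;], [L → . L A] }  — shift
  I12: { [L → A B . ;] }  — shift
  I13: { [L → A B ; .] }  — reduce
  I14: { [A → ( / . L], [A → . ( / L], [A → . ;], [A → . A A], [L → . A B ;], [L → . L A] }  — shift
  I15: { [A → ( / L .], [A → . ( / L], [A → . ;], [A → . A A], [L → L . A] }  — shift, reduce

I9 contains reduce item [L → L A .] and shift items [A → . ( / L], [A → . ;] — shift-reduce conflict.
I10 contains reduce item [A → A A .] and shift items [A → . ( / L], [A → . ;] — shift-reduce conflict.
I15 contains reduce item [A → ( / L .] and shift items [A → . ( / L], [A → . ;] — shift-reduce conflict.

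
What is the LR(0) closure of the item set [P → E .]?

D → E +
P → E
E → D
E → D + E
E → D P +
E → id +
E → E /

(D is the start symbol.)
To compute CLOSURE, for each item [A → α.Bβ] where B is a non-terminal, add [B → .γ] for all productions B → γ; repeat for the newly added items until nothing changes.

Start with: [P → E .]
The dot is at the end, so nothing is added.

CLOSURE = { [P → E .] }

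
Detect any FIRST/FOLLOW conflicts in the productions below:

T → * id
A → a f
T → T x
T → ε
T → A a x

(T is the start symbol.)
A FIRST/FOLLOW conflict occurs when a non-terminal N has a nullable alternative N → β (β ⇒* ε) and another alternative N → α with FIRST(α) ∩ FOLLOW(N) ≠ ∅: on such a lookahead the parser cannot decide between expanding α and letting N vanish via β.

Nullable non-terminals: T.
FIRST sets used below: FIRST(T) = { '*', 'a', 'x', ε }, FIRST(A) = { 'a' }

T: nullable alternative(s) T → ε; FOLLOW(T) = { $, 'x' }
  T → * id: FIRST \ {ε} = { '*' } — disjoint from FOLLOW(T)
  T → T x: FIRST \ {ε} = { '*', 'a', 'x' } — overlaps FOLLOW(T) on { 'x' }: CONFLICT
  T → ε: FIRST \ {ε} = { } — this is the only nullable alternative, skip
  T → A a x: FIRST \ {ε} = { 'a' } — disjoint from FOLLOW(T)

A has no nullable alternative, so no FIRST/FOLLOW check is needed there.

So the grammar has 1 FIRST/FOLLOW conflict (marked CONFLICT above).

Answer: Yes. T → T x with FOLLOW(T) on { 'x' }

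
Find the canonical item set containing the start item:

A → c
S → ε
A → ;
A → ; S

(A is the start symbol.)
First, augment the grammar with A' → A
I₀ = CLOSURE({ [A' → . A] }):
  [A' → . A] has the dot before A: add [A → . c], [A → . ;], [A → . ; S]
No further items can be added.

I₀ = { [A → . ; S], [A → . ;], [A → . c], [A' → . A] }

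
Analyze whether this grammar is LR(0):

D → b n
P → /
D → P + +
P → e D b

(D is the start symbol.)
Yes, the grammar is LR(0)

Augment with D' → D and build the canonical LR(0) collection (I0 = CLOSURE({[D' → . D]}), then GOTO on every symbol after a dot until no new states appear). It has 11 states:
  I0: { [D → . P + +], [D → . b n], [D' → . D], [P → . /], [P → . e D b] }  — shift
  I1: { [P → / .] }  — reduce
  I2: { [D' → D .] }  — accept
  I3: { [D → P . + +] }  — shift
  I4: { [D → b . n] }  — shift
  I5: { [D → . P + +], [D → . b n], [P → . /], [P → . e D b], [P → e . D b] }  — shift
  I6: { [P → e D . b] }  — shift
  I7: { [P → e D b .] }  — reduce
  I8: { [D → b n .] }  — reduce
  I9: { [D → P + . +] }  — shift
  I10: { [D → P + + .] }  — reduce

Every state is either a pure shift/goto state or contains exactly one complete item and nothing to shift — no conflicts. The grammar is LR(0).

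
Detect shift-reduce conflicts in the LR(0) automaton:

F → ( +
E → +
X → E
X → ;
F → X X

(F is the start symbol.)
No shift-reduce conflicts

A shift-reduce conflict occurs when an LR(0) state has both:
  - a complete (reduce) item [A → α .] (dot at the end), and
  - a shift item [B → β . c γ] (dot before a terminal).

Augment with F' → F and build the canonical LR(0) collection (I0 = CLOSURE({[F' → . F]}), then GOTO on every symbol after a dot until no new states appear). It has 9 states:
  I0: { [E → . +], [F → . ( +], [F → . X X], [F' → . F], [X → . ;], [X → . E] }  — shift
  I1: { [F → ( . +] }  — shift
  I2: { [E → + .] }  — reduce
  I3: { [X → ; .] }  — reduce
  I4: { [X → E .] }  — reduce
  I5: { [F' → F .] }  — accept
  I6: { [E → . +], [F → X . X], [X → . ;], [X → . E] }  — shift
  I7: { [F → X X .] }  — reduce
  I8: { [F → ( + .] }  — reduce

No state contains both a complete item and a shift item.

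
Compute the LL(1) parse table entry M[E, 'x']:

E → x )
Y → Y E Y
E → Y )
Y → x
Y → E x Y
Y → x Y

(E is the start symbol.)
E → x ), E → Y )

To find M[E, 'x'], we find productions for E where 'x' is in the predict set (PREDICT(N → α) = (FIRST(α) \ {ε}) ∪ (FOLLOW(N) if α ⇒* ε)).

Relevant sets:
  FIRST(Y) = { 'x' }

E → x ): PREDICT = { 'x' }
  'x' is in predict set, so this production goes in M[E, 'x']
E → Y ): PREDICT = { 'x' }
  'x' is in predict set, so this production goes in M[E, 'x']

M[E, 'x'] = E → x ), E → Y )  (a multiply-defined cell — the grammar is not LL(1))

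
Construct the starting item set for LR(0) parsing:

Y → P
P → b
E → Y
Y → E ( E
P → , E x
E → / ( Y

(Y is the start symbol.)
{ [E → . / ( Y], [E → . Y], [P → . , E x], [P → . b], [Y → . E ( E], [Y → . P], [Y' → . Y] }

First, augment the grammar with Y' → Y
I₀ = CLOSURE({ [Y' → . Y] }):
  [Y' → . Y] has the dot before Y: add [Y → . P], [Y → . E ( E]
  [Y → . P] has the dot before P: add [P → . b], [P → . , E x]
  [Y → . E ( E] has the dot before E: add [E → . Y], [E → . / ( Y]
No further items can be added.

I₀ = { [E → . / ( Y], [E → . Y], [P → . , E x], [P → . b], [Y → . E ( E], [Y → . P], [Y' → . Y] }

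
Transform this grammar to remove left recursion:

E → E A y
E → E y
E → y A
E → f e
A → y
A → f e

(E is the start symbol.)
E is directly left-recursive. The standard transformation for
  A → A α₁ | ... | A α_m | β₁ | ... | β_n
is
  A  → β₁ A' | ... | β_n A'
  A' → α₁ A' | ... | α_m A' | ε

E → y A becomes E → y A E'
E → f e becomes E → f e E'
E → E A y becomes E' → A y E'
E → E y becomes E' → y E'
Add E' → ε

Productions for other non-terminals are unchanged:
  A → y
  A → f e

Resulting grammar:
E → y A E'
E → f e E'
E' → A y E'
E' → y E'
E' → ε
A → y
A → f e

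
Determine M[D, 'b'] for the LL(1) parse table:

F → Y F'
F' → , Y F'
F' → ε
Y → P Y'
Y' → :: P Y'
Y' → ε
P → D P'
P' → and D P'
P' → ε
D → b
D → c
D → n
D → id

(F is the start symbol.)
To find M[D, 'b'], we find productions for D where 'b' is in the predict set (PREDICT(N → α) = (FIRST(α) \ {ε}) ∪ (FOLLOW(N) if α ⇒* ε)).

D → b: PREDICT = { 'b' }
  'b' is in predict set, so this production goes in M[D, 'b']
D → c: PREDICT = { 'c' }
D → n: PREDICT = { 'n' }
D → id: PREDICT = { 'id' }

M[D, 'b'] = D → b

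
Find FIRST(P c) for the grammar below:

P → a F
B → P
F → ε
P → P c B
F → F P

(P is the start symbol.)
FIRST sets of the non-terminals involved (from the grammar, by fixed-point iteration):
  FIRST(P) = { 'a' }

To compute FIRST(P c), process the symbols left to right:
Symbol P is a non-terminal. Add FIRST(P) \ {ε} = { 'a' }
P is not nullable (ε ∉ FIRST(P)), so stop here.
FIRST(P c) = { 'a' }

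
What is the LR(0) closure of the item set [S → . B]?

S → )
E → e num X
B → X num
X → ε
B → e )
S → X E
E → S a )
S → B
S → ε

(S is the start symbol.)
{ [B → . X num], [B → . e )], [S → . B], [X → .] }

To compute CLOSURE, for each item [A → α.Bβ] where B is a non-terminal, add [B → .γ] for all productions B → γ; repeat for the newly added items until nothing changes.

Start with: [S → . B]
  [S → . B] has the dot before B: add [B → . X num], [B → . e )]
  [B → . X num] has the dot before X: add [X → .]
No further items can be added.

CLOSURE = { [B → . X num], [B → . e )], [S → . B], [X → .] }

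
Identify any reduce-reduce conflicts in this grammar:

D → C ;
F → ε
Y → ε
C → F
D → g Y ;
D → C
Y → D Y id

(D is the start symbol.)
Yes — I4: [F → .] vs [Y → .]; I5: [F → .] vs [Y → .]

Augment with D' → D and build the canonical LR(0) collection (I0 = CLOSURE({[D' → . D]}), then GOTO on every symbol after a dot until no new states appear). It has 11 states:
  I0: { [C → . F], [D → . C ;], [D → . C], [D → . g Y ;], [D' → . D], [F → .] }  — shift, reduce
  I1: { [D → C . ;], [D → C .] }  — shift, reduce
  I2: { [D' → D .] }  — accept
  I3: { [C → F .] }  — reduce
  I4: { [C → . F], [D → . C ;], [D → . C], [D → . g Y ;], [D → g . Y ;], [F → .], [Y → . D Y id], [Y → .] }  — shift, 2 reduces
  I5: { [C → . F], [D → . C ;], [D → . C], [D → . g Y ;], [F → .], [Y → . D Y id], [Y → .], [Y → D . Y id] }  — shift, 2 reduces
  I6: { [D → g Y . ;] }  — shift
  I7: { [D → g Y ; .] }  — reduce
  I8: { [Y → D Y . id] }  — shift
  I9: { [Y → D Y id .] }  — reduce
  I10: { [D → C ; .] }  — reduce

I4 contains complete items [F → .], [Y → .] — reduce-reduce conflict.
I5 contains complete items [F → .], [Y → .] — reduce-reduce conflict.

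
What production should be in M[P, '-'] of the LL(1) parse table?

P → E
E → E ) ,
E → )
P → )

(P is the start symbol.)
Empty (error entry)

To find M[P, '-'], we find productions for P where '-' is in the predict set (PREDICT(N → α) = (FIRST(α) \ {ε}) ∪ (FOLLOW(N) if α ⇒* ε)).

Relevant sets:
  FIRST(E) = { ')' }

P → E: PREDICT = { ')' }
P → ): PREDICT = { ')' }

M[P, '-'] is empty (no production applies)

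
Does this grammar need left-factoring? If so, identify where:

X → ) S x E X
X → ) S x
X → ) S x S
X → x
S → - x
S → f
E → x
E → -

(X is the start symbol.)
Left-factoring is needed when two productions for the same non-terminal
share a common prefix on the right-hand side.

Productions for X:
  X → ) S x E X
  X → ) S x
  X → ) S x S
  X → x
Productions for S:
  S → - x
  S → f
Productions for E:
  E → x
  E → -

Found common prefix ') S x' in productions for X

Answer: Yes, X has productions with common prefix ') S x'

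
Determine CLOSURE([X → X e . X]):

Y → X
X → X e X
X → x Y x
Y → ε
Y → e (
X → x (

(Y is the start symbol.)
To compute CLOSURE, for each item [A → α.Bβ] where B is a non-terminal, add [B → .γ] for all productions B → γ; repeat for the newly added items until nothing changes.

Start with: [X → X e . X]
  [X → X e . X] has the dot before X: add [X → . X e X], [X → . x Y x], [X → . x (]
No further items can be added.

CLOSURE = { [X → . X e X], [X → . x (], [X → . x Y x], [X → X e . X] }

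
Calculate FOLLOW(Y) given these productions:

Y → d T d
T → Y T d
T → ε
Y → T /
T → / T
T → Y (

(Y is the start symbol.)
{ $, '(', '/', 'd' }

Y is the start symbol, so $ ∈ FOLLOW(Y).
In T → Y T d: Y is followed by T d, add FIRST(T d) \ {ε} = { '/', 'd' }
In T → Y (: Y is followed by '(', add FIRST('(') \ {ε} = { '(' }

Taking the union: FOLLOW(Y) = { $, '(', '/', 'd' }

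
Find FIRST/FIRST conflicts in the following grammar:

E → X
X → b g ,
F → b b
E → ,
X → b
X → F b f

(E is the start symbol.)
Yes. X → b g ',' / X → b on { 'b' }; X → b g ',' / X → F b f on { 'b' }; X → b / X → F b f on { 'b' }

A FIRST/FIRST conflict occurs when two productions N → α and N → β for the same non-terminal have FIRST(α) ∩ FIRST(β) ≠ ∅ (with ε ∈ FIRST of a nullable right-hand side, so two nullable alternatives also conflict).

FIRST sets of the non-terminals at (or reachable through a nullable prefix from) the front of some alternative:
  FIRST(X) = { 'b' }
  FIRST(F) = { 'b' }

Productions for E:
  E → X: FIRST = { 'b' }
  E → ,: FIRST = { ',' }
Productions for X:
  X → b g ,: FIRST = { 'b' }
  X → b: FIRST = { 'b' }
  X → F b f: FIRST = { 'b' }
F has only one production, so no FIRST/FIRST conflict is possible there.

Conflict for X: X → b g , and X → b
  Overlap: { 'b' }
Conflict for X: X → b g , and X → F b f
  Overlap: { 'b' }
Conflict for X: X → b and X → F b f
  Overlap: { 'b' }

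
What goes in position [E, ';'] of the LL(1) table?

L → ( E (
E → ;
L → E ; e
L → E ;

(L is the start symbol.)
E → ;

To find M[E, ';'], we find productions for E where ';' is in the predict set (PREDICT(N → α) = (FIRST(α) \ {ε}) ∪ (FOLLOW(N) if α ⇒* ε)).

E → ;: PREDICT = { ';' }
  ';' is in predict set, so this production goes in M[E, ';']

M[E, ';'] = E → ;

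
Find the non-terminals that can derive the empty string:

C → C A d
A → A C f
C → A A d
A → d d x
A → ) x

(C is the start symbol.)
None

A non-terminal is nullable if it can derive ε (the empty string): either it has an ε-production, or it has a production whose right-hand side consists entirely of nullable non-terminals.

There are no ε-productions, so no non-terminal can derive ε.
No non-terminals are nullable.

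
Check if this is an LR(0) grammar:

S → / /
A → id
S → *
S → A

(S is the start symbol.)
Yes, the grammar is LR(0)

Augment with S' → S and build the canonical LR(0) collection (I0 = CLOSURE({[S' → . S]}), then GOTO on every symbol after a dot until no new states appear). It has 7 states:
  I0: { [A → . id], [S → . *], [S → . / /], [S → . A], [S' → . S] }  — shift
  I1: { [S → * .] }  — reduce
  I2: { [S → / . /] }  — shift
  I3: { [S → A .] }  — reduce
  I4: { [S' → S .] }  — accept
  I5: { [A → id .] }  — reduce
  I6: { [S → / / .] }  — reduce

Every state is either a pure shift/goto state or contains exactly one complete item and nothing to shift — no conflicts. The grammar is LR(0).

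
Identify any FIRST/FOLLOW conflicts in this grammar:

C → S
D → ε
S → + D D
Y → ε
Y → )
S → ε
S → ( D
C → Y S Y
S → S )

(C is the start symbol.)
Yes. S → S ')' with FOLLOW(S) on { ')' }; Y → ')' with FOLLOW(Y) on { ')' }

A FIRST/FOLLOW conflict occurs when a non-terminal N has a nullable alternative N → β (β ⇒* ε) and another alternative N → α with FIRST(α) ∩ FOLLOW(N) ≠ ∅: on such a lookahead the parser cannot decide between expanding α and letting N vanish via β.

Nullable non-terminals: C, D, S, Y.
FIRST sets used below: FIRST(S) = { '(', ')', '+', ε }, FIRST(Y) = { ')', ε }

C: nullable alternative(s) C → S, C → Y S Y; FOLLOW(C) = { $ }
  C → S: FIRST \ {ε} = { '(', ')', '+' } — disjoint from FOLLOW(C)
  C → Y S Y: FIRST \ {ε} = { '(', ')', '+' } — disjoint from FOLLOW(C)
D has a nullable alternative but only one production, so nothing to check.

S: nullable alternative(s) S → ε; FOLLOW(S) = { $, ')' }
  S → + D D: FIRST \ {ε} = { '+' } — disjoint from FOLLOW(S)
  S → ε: FIRST \ {ε} = { } — this is the only nullable alternative, skip
  S → ( D: FIRST \ {ε} = { '(' } — disjoint from FOLLOW(S)
  S → S ): FIRST \ {ε} = { '(', ')', '+' } — overlaps FOLLOW(S) on { ')' }: CONFLICT

Y: nullable alternative(s) Y → ε; FOLLOW(Y) = { $, '(', ')', '+' }
  Y → ε: FIRST \ {ε} = { } — this is the only nullable alternative, skip
  Y → ): FIRST \ {ε} = { ')' } — overlaps FOLLOW(Y) on { ')' }: CONFLICT

So the grammar has 2 FIRST/FOLLOW conflicts (marked CONFLICT above).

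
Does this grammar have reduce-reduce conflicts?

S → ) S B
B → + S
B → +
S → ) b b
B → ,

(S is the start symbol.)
No reduce-reduce conflicts

Augment with S' → S and build the canonical LR(0) collection (I0 = CLOSURE({[S' → . S]}), then GOTO on every symbol after a dot until no new states appear). It has 10 states:
  I0: { [S → . ) S B], [S → . ) b b], [S' → . S] }  — shift
  I1: { [S → ) . S B], [S → ) . b b], [S → . ) S B], [S → . ) b b] }  — shift
  I2: { [S' → S .] }  — accept
  I3: { [B → . + S], [B → . +], [B → . ,], [S → ) S . B] }  — shift
  I4: { [S → ) b . b] }  — shift
  I5: { [S → ) b b .] }  — reduce
  I6: { [B → + . S], [B → + .], [S → . ) S B], [S → . ) b b] }  — shift, reduce
  I7: { [B → , .] }  — reduce
  I8: { [S → ) S B .] }  — reduce
  I9: { [B → + S .] }  — reduce

No state contains more than one complete item.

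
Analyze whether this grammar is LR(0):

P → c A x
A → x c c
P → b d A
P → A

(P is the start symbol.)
Yes, the grammar is LR(0)

Augment with P' → P and build the canonical LR(0) collection (I0 = CLOSURE({[P' → . P]}), then GOTO on every symbol after a dot until no new states appear). It has 12 states:
  I0: { [A → . x c c], [P → . A], [P → . b d A], [P → . c A x], [P' → . P] }  — shift
  I1: { [P → A .] }  — reduce
  I2: { [P' → P .] }  — accept
  I3: { [P → b . d A] }  — shift
  I4: { [A → . x c c], [P → c . A x] }  — shift
  I5: { [A → x . c c] }  — shift
  I6: { [A → x c . c] }  — shift
  I7: { [A → x c c .] }  — reduce
  I8: { [P → c A . x] }  — shift
  I9: { [P → c A x .] }  — reduce
  I10: { [A → . x c c], [P → b d . A] }  — shift
  I11: { [P → b d A .] }  — reduce

Every state is either a pure shift/goto state or contains exactly one complete item and nothing to shift — no conflicts. The grammar is LR(0).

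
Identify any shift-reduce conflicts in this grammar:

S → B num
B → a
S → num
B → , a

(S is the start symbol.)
Augment with S' → S and build the canonical LR(0) collection (I0 = CLOSURE({[S' → . S]}), then GOTO on every symbol after a dot until no new states appear). It has 8 states:
  I0: { [B → . , a], [B → . a], [S → . B num], [S → . num], [S' → . S] }  — shift
  I1: { [B → , . a] }  — shift
  I2: { [S → B . num] }  — shift
  I3: { [S' → S .] }  — accept
  I4: { [B → a .] }  — reduce
  I5: { [S → num .] }  — reduce
  I6: { [S → B num .] }  — reduce
  I7: { [B → , a .] }  — reduce

No state contains both a complete item and a shift item.

Answer: No shift-reduce conflicts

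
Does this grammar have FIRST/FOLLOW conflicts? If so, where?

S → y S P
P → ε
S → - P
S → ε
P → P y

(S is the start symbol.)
A FIRST/FOLLOW conflict occurs when a non-terminal N has a nullable alternative N → β (β ⇒* ε) and another alternative N → α with FIRST(α) ∩ FOLLOW(N) ≠ ∅: on such a lookahead the parser cannot decide between expanding α and letting N vanish via β.

Nullable non-terminals: P, S.
FIRST sets used below: FIRST(P) = { 'y', ε }

P: nullable alternative(s) P → ε; FOLLOW(P) = { $, 'y' }
  P → ε: FIRST \ {ε} = { } — this is the only nullable alternative, skip
  P → P y: FIRST \ {ε} = { 'y' } — overlaps FOLLOW(P) on { 'y' }: CONFLICT

S: nullable alternative(s) S → ε; FOLLOW(S) = { $, 'y' }
  S → y S P: FIRST \ {ε} = { 'y' } — overlaps FOLLOW(S) on { 'y' }: CONFLICT
  S → - P: FIRST \ {ε} = { '-' } — disjoint from FOLLOW(S)
  S → ε: FIRST \ {ε} = { } — this is the only nullable alternative, skip

So the grammar has 2 FIRST/FOLLOW conflicts (marked CONFLICT above).

Answer: Yes. S → y S P with FOLLOW(S) on { 'y' }; P → P y with FOLLOW(P) on { 'y' }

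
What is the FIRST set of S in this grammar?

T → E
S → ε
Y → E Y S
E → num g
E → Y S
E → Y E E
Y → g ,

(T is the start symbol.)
From S → ε:
  - ε-production, so ε ∈ FIRST(S)

Collecting: FIRST(S) = { ε }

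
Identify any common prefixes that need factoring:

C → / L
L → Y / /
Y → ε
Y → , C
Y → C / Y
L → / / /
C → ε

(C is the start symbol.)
Left-factoring is needed when two productions for the same non-terminal
share a common prefix on the right-hand side.

Productions for C:
  C → / L
  C → ε
Productions for L:
  L → Y / /
  L → / / /
Productions for Y:
  Y → ε
  Y → , C
  Y → C / Y

No common prefixes found.

Answer: No, left-factoring is not needed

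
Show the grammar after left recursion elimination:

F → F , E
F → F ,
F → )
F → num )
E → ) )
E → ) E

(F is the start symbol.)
F → ) F'
F → num ) F'
F' → , E F'
F' → , F'
F' → ε
E → ) )
E → ) E

F is directly left-recursive. The standard transformation for
  A → A α₁ | ... | A α_m | β₁ | ... | β_n
is
  A  → β₁ A' | ... | β_n A'
  A' → α₁ A' | ... | α_m A' | ε

F → ) becomes F → ) F'
F → num ) becomes F → num ) F'
F → F , E becomes F' → , E F'
F → F , becomes F' → , F'
Add F' → ε

Productions for other non-terminals are unchanged:
  E → ) )
  E → ) E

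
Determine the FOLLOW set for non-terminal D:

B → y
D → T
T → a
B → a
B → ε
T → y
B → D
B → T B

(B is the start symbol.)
To compute FOLLOW(D), find every occurrence of D on a right-hand side N → α D β: add FIRST(β) \ {ε}, and if β is empty or nullable also add FOLLOW(N). Iterate to a fixed point.

In B → D: D is at the end, add FOLLOW(B)

The FOLLOW sets referred to above (computed the same way, to a fixed point):
  FOLLOW(B) = { $ }

Taking the union: FOLLOW(D) = { $ }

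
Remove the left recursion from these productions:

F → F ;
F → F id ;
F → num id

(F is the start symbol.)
F is directly left-recursive. The standard transformation for
  A → A α₁ | ... | A α_m | β₁ | ... | β_n
is
  A  → β₁ A' | ... | β_n A'
  A' → α₁ A' | ... | α_m A' | ε

F → num id becomes F → num id F'
F → F ; becomes F' → ; F'
F → F id ; becomes F' → id ; F'
Add F' → ε

Resulting grammar:
F → num id F'
F' → ; F'
F' → id ; F'
F' → ε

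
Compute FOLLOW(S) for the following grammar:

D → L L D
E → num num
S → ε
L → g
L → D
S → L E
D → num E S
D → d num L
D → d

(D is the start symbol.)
{ $, 'd', 'g', 'num' }

In D → num E S: S is at the end, add FOLLOW(D)

The FOLLOW sets referred to above (computed the same way, to a fixed point):
  FOLLOW(D) = { $, 'd', 'g', 'num' }

Taking the union: FOLLOW(S) = { $, 'd', 'g', 'num' }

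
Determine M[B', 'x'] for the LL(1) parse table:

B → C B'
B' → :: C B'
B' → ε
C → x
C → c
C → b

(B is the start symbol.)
To find M[B', 'x'], we find productions for B' where 'x' is in the predict set (PREDICT(N → α) = (FIRST(α) \ {ε}) ∪ (FOLLOW(N) if α ⇒* ε)).

Relevant sets:
  FOLLOW(B') = { $ }

B' → :: C B': PREDICT = { '::' }
B' → ε: PREDICT = { $ }

M[B', 'x'] is empty (no production applies)

Answer: Empty (error entry)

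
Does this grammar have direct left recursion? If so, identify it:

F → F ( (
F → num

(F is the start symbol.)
Yes, F is left-recursive

Direct left recursion occurs when N → N α for some non-terminal N (the right-hand side begins with the left-hand side itself).

F → F ( (: LEFT RECURSIVE (starts with F)
F → num: starts with num

The grammar has direct left recursion on: F.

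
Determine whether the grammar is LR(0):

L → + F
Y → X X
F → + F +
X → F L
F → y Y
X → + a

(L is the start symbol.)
Yes, the grammar is LR(0)

A grammar is LR(0) if no state in the canonical LR(0) collection has:
  - both a shift item (dot before a terminal) and a complete item (shift-reduce conflict), or
  - two or more complete items (reduce-reduce conflict; the accept item [L' → L .] counts as a complete item here).

Augment with L' → L and build the canonical LR(0) collection (I0 = CLOSURE({[L' → . L]}), then GOTO on every symbol after a dot until no new states appear). It has 15 states:
  I0: { [L → . + F], [L' → . L] }  — shift
  I1: { [F → . + F +], [F → . y Y], [L → + . F] }  — shift
  I2: { [L' → L .] }  — accept
  I3: { [F → + . F +], [F → . + F +], [F → . y Y] }  — shift
  I4: { [L → + F .] }  — reduce
  I5: { [F → . + F +], [F → . y Y], [F → y . Y], [X → . + a], [X → . F L], [Y → . X X] }  — shift
  I6: { [F → + . F +], [F → . + F +], [F → . y Y], [X → + . a] }  — shift
  I7: { [L → . + F], [X → F . L] }  — shift
  I8: { [F → . + F +], [F → . y Y], [X → . + a], [X → . F L], [Y → X . X] }  — shift
  I9: { [F → y Y .] }  — reduce
  I10: { [Y → X X .] }  — reduce
  I11: { [X → F L .] }  — reduce
  I12: { [F → + F . +] }  — shift
  I13: { [X → + a .] }  — reduce
  I14: { [F → + F + .] }  — reduce

Every state is either a pure shift/goto state or contains exactly one complete item and nothing to shift — no conflicts. The grammar is LR(0).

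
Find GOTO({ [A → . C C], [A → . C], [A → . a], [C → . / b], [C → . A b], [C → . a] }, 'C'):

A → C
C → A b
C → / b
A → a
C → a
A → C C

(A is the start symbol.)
{ [A → . C C], [A → . C], [A → . a], [A → C . C], [A → C .], [C → . / b], [C → . A b], [C → . a] }

GOTO(I, 'C') = CLOSURE({ [A → αX.β] : [A → α.Xβ] ∈ I, X = 'C' })

Items with dot before 'C', with the dot advanced:
  [A → . C] → [A → C .]
  [A → . C C] → [A → C . C]
Closure of the advanced items:
  [A → C . C] has the dot before C: add [C → . A b], [C → . / b], [C → . a]
  [C → . A b] has the dot before A: add [A → . C], [A → . a], [A → . C C]

GOTO = { [A → . C C], [A → . C], [A → . a], [A → C . C], [A → C .], [C → . / b], [C → . A b], [C → . a] }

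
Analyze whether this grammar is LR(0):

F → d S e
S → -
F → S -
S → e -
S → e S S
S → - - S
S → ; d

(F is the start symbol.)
Augment with F' → F and build the canonical LR(0) collection (I0 = CLOSURE({[F' → . F]}), then GOTO on every symbol after a dot until no new states appear). It has 16 states:
  I0: { [F → . S -], [F → . d S e], [F' → . F], [S → . - - S], [S → . -], [S → . ; d], [S → . e -], [S → . e S S] }  — shift
  I1: { [S → - . - S], [S → - .] }  — shift, reduce
  I2: { [S → ; . d] }  — shift
  I3: { [F' → F .] }  — accept
  I4: { [F → S . -] }  — shift
  I5: { [F → d . S e], [S → . - - S], [S → . -], [S → . ; d], [S → . e -], [S → . e S S] }  — shift
  I6: { [S → . - - S], [S → . -], [S → . ; d], [S → . e -], [S → . e S S], [S → e . -], [S → e . S S] }  — shift
  I7: { [S → - . - S], [S → - .], [S → e - .] }  — shift, 2 reduces
  I8: { [S → . - - S], [S → . -], [S → . ; d], [S → . e -], [S → . e S S], [S → e S . S] }  — shift
  I9: { [S → e S S .] }  — reduce
  I10: { [S → - - . S], [S → . - - S], [S → . -], [S → . ; d], [S → . e -], [S → . e S S] }  — shift
  I11: { [S → - - S .] }  — reduce
  I12: { [F → d S . e] }  — shift
  I13: { [F → d S e .] }  — reduce
  I14: { [F → S - .] }  — reduce
  I15: { [S → ; d .] }  — reduce

Conflict in state I1:
  Shift-reduce conflict between [S → - .] and [S → - . - S]
So the grammar is NOT LR(0).

Answer: No. Shift-reduce conflict between [S → - .] and [S → - . - S]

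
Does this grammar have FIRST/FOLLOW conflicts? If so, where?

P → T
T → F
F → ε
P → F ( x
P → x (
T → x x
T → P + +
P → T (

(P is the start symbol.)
Nullable non-terminals: F, P, T.
FIRST sets used below: FIRST(T) = { '(', '+', 'x', ε }, FIRST(F) = { ε }, FIRST(P) = { '(', '+', 'x', ε }
F has a nullable alternative but only one production, so nothing to check.

P: nullable alternative(s) P → T; FOLLOW(P) = { $, '+' }
  P → T: FIRST \ {ε} = { '(', '+', 'x' } — this is the only nullable alternative, skip
  P → F ( x: FIRST \ {ε} = { '(' } — disjoint from FOLLOW(P)
  P → x (: FIRST \ {ε} = { 'x' } — disjoint from FOLLOW(P)
  P → T (: FIRST \ {ε} = { '(', '+', 'x' } — overlaps FOLLOW(P) on { '+' }: CONFLICT

T: nullable alternative(s) T → F; FOLLOW(T) = { $, '(', '+' }
  T → F: FIRST \ {ε} = { } — this is the only nullable alternative, skip
  T → x x: FIRST \ {ε} = { 'x' } — disjoint from FOLLOW(T)
  T → P + +: FIRST \ {ε} = { '(', '+', 'x' } — overlaps FOLLOW(T) on { '(', '+' }: CONFLICT

So the grammar has 2 FIRST/FOLLOW conflicts (marked CONFLICT above).

Answer: Yes. P → T '(' with FOLLOW(P) on { '+' }; T → P '+' '+' with FOLLOW(T) on { '(', '+' }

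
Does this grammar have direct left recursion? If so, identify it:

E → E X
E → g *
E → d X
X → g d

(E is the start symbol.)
Direct left recursion occurs when N → N α for some non-terminal N (the right-hand side begins with the left-hand side itself).

E → E X: LEFT RECURSIVE (starts with E)
E → g *: starts with g
E → d X: starts with d
X → g d: starts with g

The grammar has direct left recursion on: E.

Answer: Yes, E is left-recursive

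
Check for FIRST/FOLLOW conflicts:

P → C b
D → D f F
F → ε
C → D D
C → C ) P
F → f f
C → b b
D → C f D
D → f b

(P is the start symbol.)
Yes. F → f f with FOLLOW(F) on { 'f' }

A FIRST/FOLLOW conflict occurs when a non-terminal N has a nullable alternative N → β (β ⇒* ε) and another alternative N → α with FIRST(α) ∩ FOLLOW(N) ≠ ∅: on such a lookahead the parser cannot decide between expanding α and letting N vanish via β.

Nullable non-terminals: F.

F: nullable alternative(s) F → ε; FOLLOW(F) = { ')', 'b', 'f' }
  F → ε: FIRST \ {ε} = { } — this is the only nullable alternative, skip
  F → f f: FIRST \ {ε} = { 'f' } — overlaps FOLLOW(F) on { 'f' }: CONFLICT

C, D, P have no nullable alternative, so no FIRST/FOLLOW check is needed there.

So the grammar has 1 FIRST/FOLLOW conflict (marked CONFLICT above).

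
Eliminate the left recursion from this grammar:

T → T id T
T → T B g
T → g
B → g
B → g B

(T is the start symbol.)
T is directly left-recursive. The standard transformation for
  A → A α₁ | ... | A α_m | β₁ | ... | β_n
is
  A  → β₁ A' | ... | β_n A'
  A' → α₁ A' | ... | α_m A' | ε

T → g becomes T → g T'
T → T id T becomes T' → id T T'
T → T B g becomes T' → B g T'
Add T' → ε

Productions for other non-terminals are unchanged:
  B → g
  B → g B

Resulting grammar:
T → g T'
T' → id T T'
T' → B g T'
T' → ε
B → g
B → g B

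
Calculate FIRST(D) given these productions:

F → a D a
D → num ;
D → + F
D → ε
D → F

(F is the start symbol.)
To compute FIRST(D), examine every production with D on the left-hand side, reading each right-hand side left to right until a non-nullable symbol is reached.

FIRST sets of the other non-terminals involved (by the same procedure, iterated to a fixed point):
  FIRST(F) = { 'a' }

From D → num ;:
  - num is a terminal: add 'num' and stop
From D → + F:
  - '+' is a terminal: add '+' and stop
From D → ε:
  - ε-production, so ε ∈ FIRST(D)
From D → F:
  - F is a non-terminal: add FIRST(F) \ {ε} = { 'a' }
    F is not nullable, so stop

Collecting: FIRST(D) = { '+', 'a', 'num', ε }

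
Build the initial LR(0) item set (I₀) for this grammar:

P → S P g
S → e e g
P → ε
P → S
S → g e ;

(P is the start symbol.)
{ [P → . S P g], [P → . S], [P → .], [P' → . P], [S → . e e g], [S → . g e ;] }

First, augment the grammar with P' → P
I₀ = CLOSURE({ [P' → . P] }):
  [P' → . P] has the dot before P: add [P → . S P g], [P → .], [P → . S]
  [P → . S P g] has the dot before S: add [S → . e e g], [S → . g e ;]
No further items can be added.

I₀ = { [P → . S P g], [P → . S], [P → .], [P' → . P], [S → . e e g], [S → . g e ;] }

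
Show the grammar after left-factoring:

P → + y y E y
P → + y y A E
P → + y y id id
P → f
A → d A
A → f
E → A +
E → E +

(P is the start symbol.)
Left-factoring transforms A → αβ₁ | αβ₂ into A → αA' and A' → β₁ | β₂
(α is the longest common prefix among the alternatives). Repeat until
no nonterminal has two alternatives with a common prefix.

Round 1: P has alternatives sharing prefix '+ y y'. Introduce P': P → + y y P'
  Add: P' → E y
  Add: P' → A E
  Add: P' → id id

No remaining common prefixes — done.

Resulting grammar:
P → + y y P'
P' → E y
P' → A E
P' → id id
P → f
A → d A
A → f
E → A +
E → E +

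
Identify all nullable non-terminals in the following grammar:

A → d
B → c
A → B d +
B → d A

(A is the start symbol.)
None

A non-terminal is nullable if it can derive ε (the empty string): either it has an ε-production, or it has a production whose right-hand side consists entirely of nullable non-terminals.

There are no ε-productions, so no non-terminal can derive ε.
No non-terminals are nullable.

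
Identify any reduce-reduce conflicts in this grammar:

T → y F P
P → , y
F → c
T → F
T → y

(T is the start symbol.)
No reduce-reduce conflicts

Augment with T' → T and build the canonical LR(0) collection (I0 = CLOSURE({[T' → . T]}), then GOTO on every symbol after a dot until no new states appear). It has 9 states:
  I0: { [F → . c], [T → . F], [T → . y F P], [T → . y], [T' → . T] }  — shift
  I1: { [T → F .] }  — reduce
  I2: { [T' → T .] }  — accept
  I3: { [F → c .] }  — reduce
  I4: { [F → . c], [T → y . F P], [T → y .] }  — shift, reduce
  I5: { [P → . , y], [T → y F . P] }  — shift
  I6: { [P → , . y] }  — shift
  I7: { [T → y F P .] }  — reduce
  I8: { [P → , y .] }  — reduce

No state contains more than one complete item.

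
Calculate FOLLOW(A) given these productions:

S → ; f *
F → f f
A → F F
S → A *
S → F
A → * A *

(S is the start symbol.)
In S → A *: A is followed by '*', add FIRST('*') \ {ε} = { '*' }
In A → * A *: A is followed by '*', add FIRST('*') \ {ε} = { '*' }

Taking the union: FOLLOW(A) = { '*' }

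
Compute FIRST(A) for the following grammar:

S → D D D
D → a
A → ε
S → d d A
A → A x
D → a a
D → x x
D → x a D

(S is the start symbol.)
{ 'x', ε }

To compute FIRST(A), examine every production with A on the left-hand side, reading each right-hand side left to right until a non-nullable symbol is reached.

From A → ε:
  - ε-production, so ε ∈ FIRST(A)
From A → A x:
  - A is the symbol being defined: contributes nothing new
    A is nullable, so continue to the next symbol
  - x is a terminal: add 'x' and stop

Collecting: FIRST(A) = { 'x', ε }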